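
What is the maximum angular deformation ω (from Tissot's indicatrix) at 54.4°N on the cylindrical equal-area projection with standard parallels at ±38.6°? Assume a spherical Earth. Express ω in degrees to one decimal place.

33.3°

A cylindrical equal-area projection with standard parallel φ₀ has meridian scale h = cos φ / cos φ₀ and parallel scale k = cos φ₀ / cos φ (so areas are preserved, h·k = 1).
At 54.4°: h = 0.7449, k = 1.343; principal scales a = 1.343, b = 0.7449.
sin(ω/2) = (a − b)/(a + b) = 0.5977/2.087 = 0.2863, so ω = 2 arcsin(0.2863) ≈ 33.3°.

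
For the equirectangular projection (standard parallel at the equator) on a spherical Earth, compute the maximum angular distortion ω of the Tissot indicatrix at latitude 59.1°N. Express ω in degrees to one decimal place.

In the plate carrée (x = Rλ, y = Rφ), meridians are true-scale (h = 1) and parallels are stretched by k = sec φ.
At 59.1°: h = 1.000, k = 1.947; principal scales a = 1.947, b = 1.000.
sin(ω/2) = (a − b)/(a + b) = 0.9473/2.947 = 0.3214, so ω = 2 arcsin(0.3214) ≈ 37.5°.

37.5°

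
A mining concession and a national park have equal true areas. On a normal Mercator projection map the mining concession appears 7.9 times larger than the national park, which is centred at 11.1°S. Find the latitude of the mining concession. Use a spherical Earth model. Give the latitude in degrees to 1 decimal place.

69.6°

Mercator areal scale is sec²φ, so apparent-area ratio = sec²φ₁ / sec²φ₂ = cos²φ₂ / cos²φ₁.
cos²φ₂ / cos²φ₁ = 7.9  ⇒  cos φ₁ = cos 11.1° / √7.9 = 0.9813/2.811 = 0.3491.
φ₁ = arccos(0.3491) ≈ 69.6°.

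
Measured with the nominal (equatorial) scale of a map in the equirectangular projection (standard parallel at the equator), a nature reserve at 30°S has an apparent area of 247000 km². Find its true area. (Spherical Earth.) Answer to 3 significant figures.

In the plate carrée (x = Rλ, y = Rφ), meridians are true-scale (h = 1) and parallels are stretched by k = sec φ.
Areal scale = h·k = 1 × sec φ; at 30°, h = 1.000, k = 1.155, so h·k = 1.155.
True area = apparent / (areal scale) = 247000 / 1.155 ≈ 214000 km².

214000 km²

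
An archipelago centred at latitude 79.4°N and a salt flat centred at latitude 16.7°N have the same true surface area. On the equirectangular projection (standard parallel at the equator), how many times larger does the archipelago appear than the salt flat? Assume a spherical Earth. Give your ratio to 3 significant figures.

In the plate carrée (x = Rλ, y = Rφ), meridians are true-scale (h = 1) and parallels are stretched by k = sec φ.
Areal scale at 79.4°: h·k = 1.000 × 5.436 = 5.436.
Areal scale at 16.7°: h·k = 1.000 × 1.044 = 1.044.
Ratio = 5.436/1.044 ≈ 5.21.

5.21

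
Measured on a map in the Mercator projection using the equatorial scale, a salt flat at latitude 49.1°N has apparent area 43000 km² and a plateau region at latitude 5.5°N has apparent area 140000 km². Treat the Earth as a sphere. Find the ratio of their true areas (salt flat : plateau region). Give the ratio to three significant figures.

0.133

Since Mercator area scale is 1/cos²φ, the true area equals the apparent area multiplied by cos²φ.
True area of salt flat: 43000 × cos²(49.1°) = 43000 × 0.4287 = 18430 km².
True area of plateau region: 140000 × cos²(5.5°) = 140000 × 0.9908 = 138700 km².
Ratio = 18430 / 138700 ≈ 0.133.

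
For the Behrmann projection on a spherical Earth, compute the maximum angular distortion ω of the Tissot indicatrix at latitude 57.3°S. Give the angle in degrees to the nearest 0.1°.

Behrmann is a cylindrical equal-area projection with standard parallels at ±30°. For cylindrical equal-area with standard parallel φ₀, h = cos φ / cos φ₀ and k = cos φ₀ / cos φ, so h·k = 1.
At 57.3°: h = 0.6238, k = 1.603; principal scales a = 1.603, b = 0.6238.
sin(ω/2) = (a − b)/(a + b) = 0.9792/2.227 = 0.4397, so ω = 2 arcsin(0.4397) ≈ 52.2°.

52.2°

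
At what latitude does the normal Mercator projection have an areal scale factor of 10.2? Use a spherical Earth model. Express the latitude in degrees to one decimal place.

Mercator areal scale is sec²φ.
sec²φ = 10.2  ⇒  cos²φ = 0.09804  ⇒  cos φ = 0.3131.
φ = arccos(0.3131) ≈ 71.8°.

71.8°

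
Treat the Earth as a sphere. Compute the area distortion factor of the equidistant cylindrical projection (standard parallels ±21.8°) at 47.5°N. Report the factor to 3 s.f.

1.37

In the equirectangular projection with standard parallel φ₀ = 21.8° (x = Rλ cos φ₀, y = Rφ), meridians are true-scale (h = 1) and the parallel scale is k = cos φ₀ / cos φ.
Areal scale = h·k = 1 × cos φ₀ / cos φ; at 47.5°, h = 1.000, k = 1.374, so h·k = 1.374.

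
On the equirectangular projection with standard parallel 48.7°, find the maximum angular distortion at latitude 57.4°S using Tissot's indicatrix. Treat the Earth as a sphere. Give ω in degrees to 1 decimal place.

11.6°

The equidistant cylindrical projection with φ₀ = 48.7° has h = 1 (meridians true) and k = cos φ₀ / cos φ along parallels.
At 57.4°: h = 1.000, k = 1.225; principal scales a = 1.225, b = 1.000.
sin(ω/2) = (a − b)/(a + b) = 0.2250/2.225 = 0.1011, so ω = 2 arcsin(0.1011) ≈ 11.6°.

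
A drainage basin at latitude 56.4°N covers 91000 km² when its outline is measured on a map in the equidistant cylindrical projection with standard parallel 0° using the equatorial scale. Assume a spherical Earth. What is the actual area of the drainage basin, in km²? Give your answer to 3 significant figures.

50400 km²

In the plate carrée (x = Rλ, y = Rφ), meridians are true-scale (h = 1) and parallels are stretched by k = sec φ.
Areal scale = h·k = 1 × sec φ; at 56.4°, h = 1.000, k = 1.807, so h·k = 1.807.
True area = apparent / (areal scale) = 91000 / 1.807 ≈ 50400 km².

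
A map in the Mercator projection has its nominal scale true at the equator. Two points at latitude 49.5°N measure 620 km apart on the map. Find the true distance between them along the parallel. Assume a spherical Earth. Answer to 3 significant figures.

403 km

For Mercator, h = k = sec φ (a conformal cylindrical projection has a single point scale, 1/cos φ).
Along the parallel at 49.5°, map distances are exaggerated by k = sec 49.5° = 1.540.
True distance = 620 / 1.540 = 620 × cos 49.5° ≈ 403 km.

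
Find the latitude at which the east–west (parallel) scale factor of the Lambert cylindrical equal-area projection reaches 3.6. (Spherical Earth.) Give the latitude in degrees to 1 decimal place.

73.9°

The Lambert cylindrical equal-area projection is the cylindrical equal-area projection with its standard parallel at the equator (φ₀ = 0). For cylindrical equal-area with standard parallel φ₀, h = cos φ / cos φ₀ and k = cos φ₀ / cos φ, so h·k = 1.
k = cos φ₀ / cos φ = 3.6  ⇒  cos φ = cos 0° / 3.6 = 0.2778.
φ = arccos(0.2778) ≈ 73.9°.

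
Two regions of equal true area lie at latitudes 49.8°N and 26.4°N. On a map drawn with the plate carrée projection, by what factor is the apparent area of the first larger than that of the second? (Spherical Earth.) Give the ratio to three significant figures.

1.39

For the equirectangular projection with φ₀ = 0 (plate carrée), h = 1 along meridians and k = sec φ along parallels.
Areal scale at 49.8°: h·k = 1.000 × 1.549 = 1.549.
Areal scale at 26.4°: h·k = 1.000 × 1.116 = 1.116.
Ratio = 1.549/1.116 ≈ 1.39.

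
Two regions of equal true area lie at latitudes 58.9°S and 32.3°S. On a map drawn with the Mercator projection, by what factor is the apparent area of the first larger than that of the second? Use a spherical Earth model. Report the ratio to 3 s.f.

2.68

On Mercator, area is exaggerated by sec²φ = 1/cos²φ.
At 58.9°: sec²(58.9°) = 1/0.5165² = 3.748.
At 32.3°: sec²(32.3°) = 1/0.8453² = 1.400.
Ratio = 3.748/1.400 = cos²(32.3°)/cos²(58.9°) ≈ 2.68.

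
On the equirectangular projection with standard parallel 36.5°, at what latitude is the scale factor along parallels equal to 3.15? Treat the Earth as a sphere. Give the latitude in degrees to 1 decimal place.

In the equirectangular projection with standard parallel φ₀ = 36.5° (x = Rλ cos φ₀, y = Rφ), meridians are true-scale (h = 1) and the parallel scale is k = cos φ₀ / cos φ.
k = cos φ₀ / cos φ = 3.15  ⇒  cos φ = cos 36.5° / 3.15 = 0.2552.
φ = arccos(0.2552) ≈ 75.2°.

75.2°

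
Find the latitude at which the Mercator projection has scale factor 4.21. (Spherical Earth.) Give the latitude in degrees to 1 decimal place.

Mercator scale is k = sec φ = 1/cos φ.
1/cos φ = 4.21  ⇒  cos φ = 0.2375  ⇒  φ = arccos(0.2375) ≈ 76.3°.

76.3°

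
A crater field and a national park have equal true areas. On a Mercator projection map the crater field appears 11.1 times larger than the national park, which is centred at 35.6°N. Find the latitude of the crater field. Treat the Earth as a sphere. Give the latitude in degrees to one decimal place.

75.9°

For equal true areas on Mercator, apparent areas scale as sec²φ, so the ratio is cos²φ₂ / cos²φ₁.
cos²φ₂ / cos²φ₁ = 11.1  ⇒  cos φ₁ = cos 35.6° / √11.1 = 0.8131/3.332 = 0.2441.
φ₁ = arccos(0.2441) ≈ 75.9°.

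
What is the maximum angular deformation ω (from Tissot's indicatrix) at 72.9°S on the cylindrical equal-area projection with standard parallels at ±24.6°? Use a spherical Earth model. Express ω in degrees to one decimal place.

108.3°

Cylindrical equal-area (φ₀ = 24.6°): h = cos φ / cos 24.6° along meridians, k = cos 24.6° / cos φ along parallels; h·k = 1.
At 72.9°: h = 0.3234, k = 3.092; principal scales a = 3.092, b = 0.3234.
sin(ω/2) = (a − b)/(a + b) = 2.769/3.416 = 0.8106, so ω = 2 arcsin(0.8106) ≈ 108.3°.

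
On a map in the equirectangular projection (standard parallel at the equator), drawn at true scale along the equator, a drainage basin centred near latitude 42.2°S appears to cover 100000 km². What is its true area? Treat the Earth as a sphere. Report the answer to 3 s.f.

74100 km²

For the equirectangular projection with φ₀ = 0 (plate carrée), h = 1 along meridians and k = sec φ along parallels.
Areal scale = h·k = 1 × sec φ; at 42.2°, h = 1.000, k = 1.350, so h·k = 1.350.
True area = apparent / (areal scale) = 100000 / 1.350 ≈ 74100 km².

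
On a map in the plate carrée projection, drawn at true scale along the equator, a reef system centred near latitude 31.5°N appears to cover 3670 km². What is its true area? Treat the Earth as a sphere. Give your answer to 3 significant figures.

3130 km²

In the plate carrée (x = Rλ, y = Rφ), meridians are true-scale (h = 1) and parallels are stretched by k = sec φ.
Areal scale = h·k = 1 × sec φ; at 31.5°, h = 1.000, k = 1.173, so h·k = 1.173.
True area = apparent / (areal scale) = 3670 / 1.173 ≈ 3130 km².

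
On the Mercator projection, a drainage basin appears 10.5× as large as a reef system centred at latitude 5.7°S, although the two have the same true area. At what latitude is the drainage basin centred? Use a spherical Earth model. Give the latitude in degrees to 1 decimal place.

Mercator areal scale is sec²φ, so apparent-area ratio = sec²φ₁ / sec²φ₂ = cos²φ₂ / cos²φ₁.
cos²φ₂ / cos²φ₁ = 10.5  ⇒  cos φ₁ = cos 5.7° / √10.5 = 0.9951/3.240 = 0.3071.
φ₁ = arccos(0.3071) ≈ 72.1°.

72.1°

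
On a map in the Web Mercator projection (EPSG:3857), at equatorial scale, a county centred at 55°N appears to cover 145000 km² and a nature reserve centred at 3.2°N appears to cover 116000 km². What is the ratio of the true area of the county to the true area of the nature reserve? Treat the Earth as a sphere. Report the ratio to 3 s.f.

Mercator's areal exaggeration is sec²φ; hence true area = (apparent area) · cos²φ.
True area of county: 145000 × cos²(55°) = 145000 × 0.3290 = 47700 km².
True area of nature reserve: 116000 × cos²(3.2°) = 116000 × 0.9969 = 115600 km².
Ratio = 47700 / 115600 ≈ 0.413.

0.413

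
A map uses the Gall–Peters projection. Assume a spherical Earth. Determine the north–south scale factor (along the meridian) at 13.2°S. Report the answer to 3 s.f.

The Gall–Peters projection is cylindrical equal-area with φ₀ = 45°. For cylindrical equal-area with standard parallel φ₀, h = cos φ / cos φ₀ and k = cos φ₀ / cos φ, so h·k = 1.
h = cos 13.2° / cos 45° = 0.9736/0.7071 = 1.377.

1.38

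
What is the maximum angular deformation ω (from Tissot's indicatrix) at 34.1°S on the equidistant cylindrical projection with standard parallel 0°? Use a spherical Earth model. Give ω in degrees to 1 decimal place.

10.8°

In the plate carrée (x = Rλ, y = Rφ), meridians are true-scale (h = 1) and parallels are stretched by k = sec φ.
At 34.1°: h = 1.000, k = 1.208; principal scales a = 1.208, b = 1.000.
sin(ω/2) = (a − b)/(a + b) = 0.2076/2.208 = 0.09406, so ω = 2 arcsin(0.09406) ≈ 10.8°.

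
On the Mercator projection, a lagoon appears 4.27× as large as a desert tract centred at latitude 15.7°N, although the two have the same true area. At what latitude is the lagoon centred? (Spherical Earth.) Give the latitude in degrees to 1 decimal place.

On Mercator, (apparent₁)/(apparent₂) = sec²φ₁ / sec²φ₂ when true areas are equal.
cos²φ₂ / cos²φ₁ = 4.27  ⇒  cos φ₁ = cos 15.7° / √4.27 = 0.9627/2.066 = 0.4659.
φ₁ = arccos(0.4659) ≈ 62.2°.

62.2°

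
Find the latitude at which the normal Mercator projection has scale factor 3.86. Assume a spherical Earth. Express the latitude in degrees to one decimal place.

75.0°

Mercator scale is k = sec φ = 1/cos φ.
1/cos φ = 3.86  ⇒  cos φ = 0.2591  ⇒  φ = arccos(0.2591) ≈ 75.0°.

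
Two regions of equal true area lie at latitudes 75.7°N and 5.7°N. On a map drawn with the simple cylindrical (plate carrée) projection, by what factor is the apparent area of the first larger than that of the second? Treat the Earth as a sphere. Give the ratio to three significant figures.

4.03

In the plate carrée (x = Rλ, y = Rφ), meridians are true-scale (h = 1) and parallels are stretched by k = sec φ.
Areal scale at 75.7°: h·k = 1.000 × 4.049 = 4.049.
Areal scale at 5.7°: h·k = 1.000 × 1.005 = 1.005.
Ratio = 4.049/1.005 ≈ 4.03.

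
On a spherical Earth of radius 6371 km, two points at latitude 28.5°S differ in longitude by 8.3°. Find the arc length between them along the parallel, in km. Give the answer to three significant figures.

Arc length along a parallel = R cos φ · Δλ (with Δλ in radians).
= 6371 × cos 28.5° × (8.3° × π/180) = 6371 × 0.8788 × 0.1449 ≈ 811 km.

811 km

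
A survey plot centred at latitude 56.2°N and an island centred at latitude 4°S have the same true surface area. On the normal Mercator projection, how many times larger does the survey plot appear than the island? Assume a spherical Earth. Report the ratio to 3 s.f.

3.22

On Mercator, area is exaggerated by sec²φ = 1/cos²φ.
At 56.2°: sec²(56.2°) = 1/0.5563² = 3.231.
At 4°: sec²(4°) = 1/0.9976² = 1.005.
Ratio = 3.231/1.005 = cos²(4°)/cos²(56.2°) ≈ 3.22.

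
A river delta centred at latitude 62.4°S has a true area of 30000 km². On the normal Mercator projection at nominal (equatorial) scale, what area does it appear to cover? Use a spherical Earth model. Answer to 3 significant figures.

For Mercator, h = k = sec φ (a conformal cylindrical projection has a single point scale, 1/cos φ).
Areal scale = k² = sec²φ = 1/cos²(62.4°) = 1/0.4633² = 4.659.
Apparent area = 30000 × 4.659 ≈ 140000 km².

140000 km²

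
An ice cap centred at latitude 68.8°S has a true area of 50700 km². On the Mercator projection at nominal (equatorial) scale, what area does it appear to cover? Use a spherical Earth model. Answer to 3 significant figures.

388000 km²

For Mercator, h = k = sec φ (a conformal cylindrical projection has a single point scale, 1/cos φ).
Areal scale = k² = sec²φ = 1/cos²(68.8°) = 1/0.3616² = 7.647.
Apparent area = 50700 × 7.647 ≈ 388000 km².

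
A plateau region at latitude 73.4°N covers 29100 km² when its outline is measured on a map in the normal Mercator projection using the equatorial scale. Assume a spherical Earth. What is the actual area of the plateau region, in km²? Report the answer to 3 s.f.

2380 km²

The Mercator projection is conformal; its linear scale factor is the same in every direction and equals sec φ = 1/cos φ.
Areal scale = k² = sec²φ = 1/cos²(73.4°) = 1/0.2857² = 12.25.
True area = apparent / (areal scale) = 29100 / 12.25 ≈ 2380 km².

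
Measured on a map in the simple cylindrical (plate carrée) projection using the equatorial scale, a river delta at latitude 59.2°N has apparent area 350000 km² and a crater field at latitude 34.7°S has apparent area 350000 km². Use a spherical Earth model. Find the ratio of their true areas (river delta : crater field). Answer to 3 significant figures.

0.623

On the plate carrée, areal scale = h·k = 1 × sec φ, so true area = apparent × cos φ.
True area of river delta: 350000 × cos(59.2°) = 350000 × 0.5120 = 179200 km².
True area of crater field: 350000 × cos(34.7°) = 350000 × 0.8221 = 287800 km².
Ratio = 179200 / 287800 ≈ 0.623.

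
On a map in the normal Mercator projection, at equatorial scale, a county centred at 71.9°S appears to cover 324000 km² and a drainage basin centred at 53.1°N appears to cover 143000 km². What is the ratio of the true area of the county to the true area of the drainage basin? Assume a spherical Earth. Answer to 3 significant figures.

0.607

Mercator's areal exaggeration is sec²φ; hence true area = (apparent area) · cos²φ.
True area of county: 324000 × cos²(71.9°) = 324000 × 0.09652 = 31270 km².
True area of drainage basin: 143000 × cos²(53.1°) = 143000 × 0.3605 = 51550 km².
Ratio = 31270 / 51550 ≈ 0.607.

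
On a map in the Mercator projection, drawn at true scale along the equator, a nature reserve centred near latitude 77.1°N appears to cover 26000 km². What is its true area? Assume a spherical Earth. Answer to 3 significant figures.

1300 km²

Mercator is conformal, so the point scale is isotropic: h = k = sec φ = 1/cos φ.
Areal scale = k² = sec²φ = 1/cos²(77.1°) = 1/0.2233² = 20.06.
True area = apparent / (areal scale) = 26000 / 20.06 ≈ 1300 km².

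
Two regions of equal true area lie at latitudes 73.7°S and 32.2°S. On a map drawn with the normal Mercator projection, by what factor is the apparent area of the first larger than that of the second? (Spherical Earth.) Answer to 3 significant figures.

On Mercator, area is exaggerated by sec²φ = 1/cos²φ.
At 73.7°: sec²(73.7°) = 1/0.2807² = 12.69.
At 32.2°: sec²(32.2°) = 1/0.8462² = 1.397.
Ratio = 12.69/1.397 = cos²(32.2°)/cos²(73.7°) ≈ 9.09.

9.09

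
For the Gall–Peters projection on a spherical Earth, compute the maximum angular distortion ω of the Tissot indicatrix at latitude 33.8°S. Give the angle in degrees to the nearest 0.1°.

18.4°

Gall–Peters is a cylindrical equal-area projection with standard parallels at ±45°. Cylindrical equal-area (φ₀ = 45°): h = cos φ / cos 45° along meridians, k = cos 45° / cos φ along parallels; h·k = 1.
At 33.8°: h = 1.175, k = 0.8509; principal scales a = 1.175, b = 0.8509.
sin(ω/2) = (a − b)/(a + b) = 0.3243/2.026 = 0.1600, so ω = 2 arcsin(0.1600) ≈ 18.4°.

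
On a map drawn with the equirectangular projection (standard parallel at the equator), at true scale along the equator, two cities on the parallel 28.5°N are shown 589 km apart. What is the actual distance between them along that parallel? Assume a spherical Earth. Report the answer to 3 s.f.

518 km

For the equirectangular projection with φ₀ = 0 (plate carrée), h = 1 along meridians and k = sec φ along parallels.
Along the parallel at 28.5°, map distances are exaggerated by k = sec 28.5° = 1.138.
True distance = 589 / 1.138 = 589 × cos 28.5° ≈ 518 km.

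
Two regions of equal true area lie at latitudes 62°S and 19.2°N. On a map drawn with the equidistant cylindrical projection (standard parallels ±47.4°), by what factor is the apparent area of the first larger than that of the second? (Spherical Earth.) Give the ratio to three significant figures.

2.01

With standard parallel φ₀ = 47.4°, the equirectangular projection gives x = Rλ cos φ₀, y = Rφ, so h = 1 and k = cos 47.4° / cos φ.
Areal scale at 62°: h·k = 1.000 × 1.442 = 1.442.
Areal scale at 19.2°: h·k = 1.000 × 0.7167 = 0.7167.
Ratio = 1.442/0.7167 ≈ 2.01.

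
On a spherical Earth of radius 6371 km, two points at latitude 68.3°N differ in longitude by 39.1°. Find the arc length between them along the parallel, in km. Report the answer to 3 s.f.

1610 km

Arc length along a parallel = R cos φ · Δλ (with Δλ in radians).
= 6371 × cos 68.3° × (39.1° × π/180) = 6371 × 0.3697 × 0.6824 ≈ 1610 km.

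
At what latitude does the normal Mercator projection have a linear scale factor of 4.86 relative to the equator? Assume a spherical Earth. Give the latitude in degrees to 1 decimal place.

Mercator scale is k = sec φ = 1/cos φ.
1/cos φ = 4.86  ⇒  cos φ = 0.2058  ⇒  φ = arccos(0.2058) ≈ 78.1°.

78.1°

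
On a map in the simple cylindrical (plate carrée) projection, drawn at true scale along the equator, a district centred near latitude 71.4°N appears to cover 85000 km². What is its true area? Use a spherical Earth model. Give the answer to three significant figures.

In the plate carrée (x = Rλ, y = Rφ), meridians are true-scale (h = 1) and parallels are stretched by k = sec φ.
Areal scale = h·k = 1 × sec φ; at 71.4°, h = 1.000, k = 3.135, so h·k = 3.135.
True area = apparent / (areal scale) = 85000 / 3.135 ≈ 27100 km².

27100 km²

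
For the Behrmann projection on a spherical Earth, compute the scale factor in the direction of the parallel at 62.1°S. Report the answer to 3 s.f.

1.85

Behrmann is a cylindrical equal-area projection with standard parallels at ±30°. A cylindrical equal-area projection with standard parallel φ₀ has meridian scale h = cos φ / cos φ₀ and parallel scale k = cos φ₀ / cos φ (so areas are preserved, h·k = 1).
k = cos 30° / cos 62.1° = 0.8660/0.4679 = 1.851.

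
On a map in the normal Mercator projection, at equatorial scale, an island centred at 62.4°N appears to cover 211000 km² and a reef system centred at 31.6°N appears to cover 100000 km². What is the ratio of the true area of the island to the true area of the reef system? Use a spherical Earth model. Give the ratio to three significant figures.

0.624

Since Mercator area scale is 1/cos²φ, the true area equals the apparent area multiplied by cos²φ.
True area of island: 211000 × cos²(62.4°) = 211000 × 0.2146 = 45290 km².
True area of reef system: 100000 × cos²(31.6°) = 100000 × 0.7254 = 72540 km².
Ratio = 45290 / 72540 ≈ 0.624.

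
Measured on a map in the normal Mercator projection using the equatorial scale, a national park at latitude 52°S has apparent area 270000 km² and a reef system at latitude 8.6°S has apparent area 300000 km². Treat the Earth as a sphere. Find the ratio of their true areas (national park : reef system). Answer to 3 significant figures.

0.349

On Mercator the areal scale is sec²φ, so true area = apparent × cos²φ.
True area of national park: 270000 × cos²(52°) = 270000 × 0.3790 = 102300 km².
True area of reef system: 300000 × cos²(8.6°) = 300000 × 0.9776 = 293300 km².
Ratio = 102300 / 293300 ≈ 0.349.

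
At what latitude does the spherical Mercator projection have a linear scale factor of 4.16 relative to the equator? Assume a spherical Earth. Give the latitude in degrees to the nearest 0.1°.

76.1°

Mercator scale is k = sec φ = 1/cos φ.
1/cos φ = 4.16  ⇒  cos φ = 0.2404  ⇒  φ = arccos(0.2404) ≈ 76.1°.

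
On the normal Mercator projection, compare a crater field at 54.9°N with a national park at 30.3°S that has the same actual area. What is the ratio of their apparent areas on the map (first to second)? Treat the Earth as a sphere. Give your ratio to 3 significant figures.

Mercator areal scale is sec²φ.
At 54.9°: sec²(54.9°) = 1/0.5750² = 3.025.
At 30.3°: sec²(30.3°) = 1/0.8634² = 1.341.
Ratio = 3.025/1.341 = cos²(30.3°)/cos²(54.9°) ≈ 2.25.

2.25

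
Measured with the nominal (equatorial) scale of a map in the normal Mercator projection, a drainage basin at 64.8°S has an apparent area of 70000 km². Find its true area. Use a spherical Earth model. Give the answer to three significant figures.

The Mercator projection is conformal; its linear scale factor is the same in every direction and equals sec φ = 1/cos φ.
Areal scale = k² = sec²φ = 1/cos²(64.8°) = 1/0.4258² = 5.516.
True area = apparent / (areal scale) = 70000 / 5.516 ≈ 12700 km².

12700 km²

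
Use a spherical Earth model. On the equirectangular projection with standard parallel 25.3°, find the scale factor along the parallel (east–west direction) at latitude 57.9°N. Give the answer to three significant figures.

1.70

The equidistant cylindrical projection with φ₀ = 25.3° has h = 1 (meridians true) and k = cos φ₀ / cos φ along parallels.
k = cos 25.3° / cos 57.9° = 0.9041/0.5314 = 1.701.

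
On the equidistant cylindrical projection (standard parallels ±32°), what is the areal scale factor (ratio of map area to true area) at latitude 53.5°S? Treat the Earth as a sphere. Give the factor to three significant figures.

In the equirectangular projection with standard parallel φ₀ = 32° (x = Rλ cos φ₀, y = Rφ), meridians are true-scale (h = 1) and the parallel scale is k = cos φ₀ / cos φ.
Areal scale = h·k = 1 × cos φ₀ / cos φ; at 53.5°, h = 1.000, k = 1.426, so h·k = 1.426.

1.43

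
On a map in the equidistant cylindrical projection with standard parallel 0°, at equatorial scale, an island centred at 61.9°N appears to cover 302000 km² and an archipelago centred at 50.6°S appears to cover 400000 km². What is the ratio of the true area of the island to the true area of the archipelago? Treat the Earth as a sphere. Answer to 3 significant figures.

0.560

On the plate carrée, areal scale = h·k = 1 × sec φ, so true area = apparent × cos φ.
True area of island: 302000 × cos(61.9°) = 302000 × 0.4710 = 142200 km².
True area of archipelago: 400000 × cos(50.6°) = 400000 × 0.6347 = 253900 km².
Ratio = 142200 / 253900 ≈ 0.560.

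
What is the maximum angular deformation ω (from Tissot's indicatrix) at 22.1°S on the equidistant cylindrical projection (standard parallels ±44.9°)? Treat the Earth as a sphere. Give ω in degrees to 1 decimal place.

With standard parallel φ₀ = 44.9°, the equirectangular projection gives x = Rλ cos φ₀, y = Rφ, so h = 1 and k = cos 44.9° / cos φ.
At 22.1°: h = 1.000, k = 0.7645; principal scales a = 1.000, b = 0.7645.
sin(ω/2) = (a − b)/(a + b) = 0.2355/1.765 = 0.1335, so ω = 2 arcsin(0.1335) ≈ 15.3°.

15.3°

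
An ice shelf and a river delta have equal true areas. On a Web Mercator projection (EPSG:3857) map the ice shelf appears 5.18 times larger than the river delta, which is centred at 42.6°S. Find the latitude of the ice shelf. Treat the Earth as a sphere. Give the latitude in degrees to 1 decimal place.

On Mercator, (apparent₁)/(apparent₂) = sec²φ₁ / sec²φ₂ when true areas are equal.
cos²φ₂ / cos²φ₁ = 5.18  ⇒  cos φ₁ = cos 42.6° / √5.18 = 0.7361/2.276 = 0.3234.
φ₁ = arccos(0.3234) ≈ 71.1°.

71.1°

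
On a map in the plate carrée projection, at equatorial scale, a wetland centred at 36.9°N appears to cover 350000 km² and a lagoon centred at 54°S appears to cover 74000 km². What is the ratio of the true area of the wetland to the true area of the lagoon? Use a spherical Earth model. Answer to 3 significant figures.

Plate carrée has h = 1 and k = sec φ, giving areal scale sec φ; true area = (apparent area) · cos φ.
True area of wetland: 350000 × cos(36.9°) = 350000 × 0.7997 = 279900 km².
True area of lagoon: 74000 × cos(54°) = 74000 × 0.5878 = 43500 km².
Ratio = 279900 / 43500 ≈ 6.43.

6.43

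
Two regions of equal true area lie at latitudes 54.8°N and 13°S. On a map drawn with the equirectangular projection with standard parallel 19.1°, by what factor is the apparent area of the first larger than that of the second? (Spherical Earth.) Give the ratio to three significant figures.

1.69

In the equirectangular projection with standard parallel φ₀ = 19.1° (x = Rλ cos φ₀, y = Rφ), meridians are true-scale (h = 1) and the parallel scale is k = cos φ₀ / cos φ.
Areal scale at 54.8°: h·k = 1.000 × 1.639 = 1.639.
Areal scale at 13°: h·k = 1.000 × 0.9698 = 0.9698.
Ratio = 1.639/0.9698 ≈ 1.69.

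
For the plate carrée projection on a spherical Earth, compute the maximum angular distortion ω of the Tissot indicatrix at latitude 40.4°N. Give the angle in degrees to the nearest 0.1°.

For the equirectangular projection with φ₀ = 0 (plate carrée), h = 1 along meridians and k = sec φ along parallels.
At 40.4°: h = 1.000, k = 1.313; principal scales a = 1.313, b = 1.000.
sin(ω/2) = (a − b)/(a + b) = 0.3131/2.313 = 0.1354, so ω = 2 arcsin(0.1354) ≈ 15.6°.

15.6°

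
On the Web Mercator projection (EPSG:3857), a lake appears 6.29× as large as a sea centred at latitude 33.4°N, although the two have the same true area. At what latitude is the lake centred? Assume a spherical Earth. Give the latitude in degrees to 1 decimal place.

Mercator areal scale is sec²φ, so apparent-area ratio = sec²φ₁ / sec²φ₂ = cos²φ₂ / cos²φ₁.
cos²φ₂ / cos²φ₁ = 6.29  ⇒  cos φ₁ = cos 33.4° / √6.29 = 0.8348/2.508 = 0.3329.
φ₁ = arccos(0.3329) ≈ 70.6°.

70.6°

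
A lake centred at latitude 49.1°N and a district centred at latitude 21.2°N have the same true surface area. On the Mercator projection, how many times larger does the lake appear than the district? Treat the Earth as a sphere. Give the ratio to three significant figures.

On Mercator, area is exaggerated by sec²φ = 1/cos²φ.
At 49.1°: sec²(49.1°) = 1/0.6547² = 2.333.
At 21.2°: sec²(21.2°) = 1/0.9323² = 1.150.
Ratio = 2.333/1.150 = cos²(21.2°)/cos²(49.1°) ≈ 2.03.

2.03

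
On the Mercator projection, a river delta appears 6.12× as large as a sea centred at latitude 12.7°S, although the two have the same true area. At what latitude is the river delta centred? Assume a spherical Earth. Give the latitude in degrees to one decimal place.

66.8°

On Mercator, (apparent₁)/(apparent₂) = sec²φ₁ / sec²φ₂ when true areas are equal.
cos²φ₂ / cos²φ₁ = 6.12  ⇒  cos φ₁ = cos 12.7° / √6.12 = 0.9755/2.474 = 0.3943.
φ₁ = arccos(0.3943) ≈ 66.8°.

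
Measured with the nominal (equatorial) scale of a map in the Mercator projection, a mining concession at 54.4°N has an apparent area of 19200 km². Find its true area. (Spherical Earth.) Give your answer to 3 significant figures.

6510 km²

Mercator is conformal, so the point scale is isotropic: h = k = sec φ = 1/cos φ.
Areal scale = k² = sec²φ = 1/cos²(54.4°) = 1/0.5821² = 2.951.
True area = apparent / (areal scale) = 19200 / 2.951 ≈ 6510 km².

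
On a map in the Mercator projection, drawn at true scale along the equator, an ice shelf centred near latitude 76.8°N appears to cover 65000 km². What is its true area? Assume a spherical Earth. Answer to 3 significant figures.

Mercator is conformal, so the point scale is isotropic: h = k = sec φ = 1/cos φ.
Areal scale = k² = sec²φ = 1/cos²(76.8°) = 1/0.2284² = 19.18.
True area = apparent / (areal scale) = 65000 / 19.18 ≈ 3390 km².

3390 km²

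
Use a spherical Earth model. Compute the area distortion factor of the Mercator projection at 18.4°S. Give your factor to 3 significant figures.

1.11

Mercator is conformal, so the point scale is isotropic: h = k = sec φ = 1/cos φ.
Areal scale = k² = sec²φ = 1/cos²(18.4°) = 1/0.9489² = 1.111.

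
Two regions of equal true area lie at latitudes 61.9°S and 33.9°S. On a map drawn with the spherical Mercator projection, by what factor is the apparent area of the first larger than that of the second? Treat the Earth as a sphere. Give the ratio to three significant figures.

Mercator is conformal with k = sec φ, so areal scale = k² = sec²φ.
At 61.9°: sec²(61.9°) = 1/0.4710² = 4.508.
At 33.9°: sec²(33.9°) = 1/0.8300² = 1.452.
Ratio = 4.508/1.452 = cos²(33.9°)/cos²(61.9°) ≈ 3.11.

3.11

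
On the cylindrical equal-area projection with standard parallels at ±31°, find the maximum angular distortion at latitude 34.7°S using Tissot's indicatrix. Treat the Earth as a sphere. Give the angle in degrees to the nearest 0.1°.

4.8°

For cylindrical equal-area with standard parallel φ₀, h = cos φ / cos φ₀ and k = cos φ₀ / cos φ, so h·k = 1.
At 34.7°: h = 0.9591, k = 1.043; principal scales a = 1.043, b = 0.9591.
sin(ω/2) = (a − b)/(a + b) = 0.08346/2.002 = 0.04169, so ω = 2 arcsin(0.04169) ≈ 4.8°.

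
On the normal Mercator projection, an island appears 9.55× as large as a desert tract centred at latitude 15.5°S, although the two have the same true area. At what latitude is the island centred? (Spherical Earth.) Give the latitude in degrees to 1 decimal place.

71.8°

For equal true areas on Mercator, apparent areas scale as sec²φ, so the ratio is cos²φ₂ / cos²φ₁.
cos²φ₂ / cos²φ₁ = 9.55  ⇒  cos φ₁ = cos 15.5° / √9.55 = 0.9636/3.090 = 0.3118.
φ₁ = arccos(0.3118) ≈ 71.8°.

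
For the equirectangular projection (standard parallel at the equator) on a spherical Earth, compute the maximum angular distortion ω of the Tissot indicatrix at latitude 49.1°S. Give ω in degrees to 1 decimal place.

24.1°

In the plate carrée (x = Rλ, y = Rφ), meridians are true-scale (h = 1) and parallels are stretched by k = sec φ.
At 49.1°: h = 1.000, k = 1.527; principal scales a = 1.527, b = 1.000.
sin(ω/2) = (a − b)/(a + b) = 0.5273/2.527 = 0.2086, so ω = 2 arcsin(0.2086) ≈ 24.1°.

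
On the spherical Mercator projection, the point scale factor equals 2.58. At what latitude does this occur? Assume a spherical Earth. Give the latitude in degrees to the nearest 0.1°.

Mercator scale is k = sec φ = 1/cos φ.
1/cos φ = 2.58  ⇒  cos φ = 0.3876  ⇒  φ = arccos(0.3876) ≈ 67.2°.

67.2°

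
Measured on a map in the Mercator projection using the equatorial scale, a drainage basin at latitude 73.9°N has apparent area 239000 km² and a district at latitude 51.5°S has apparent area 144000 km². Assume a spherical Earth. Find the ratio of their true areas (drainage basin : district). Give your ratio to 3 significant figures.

0.329

Since Mercator area scale is 1/cos²φ, the true area equals the apparent area multiplied by cos²φ.
True area of drainage basin: 239000 × cos²(73.9°) = 239000 × 0.07690 = 18380 km².
True area of district: 144000 × cos²(51.5°) = 144000 × 0.3875 = 55800 km².
Ratio = 18380 / 55800 ≈ 0.329.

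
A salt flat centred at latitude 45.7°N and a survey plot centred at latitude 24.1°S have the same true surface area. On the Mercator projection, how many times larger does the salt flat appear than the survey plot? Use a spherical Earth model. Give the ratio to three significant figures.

1.71

Mercator areal scale is sec²φ.
At 45.7°: sec²(45.7°) = 1/0.6984² = 2.050.
At 24.1°: sec²(24.1°) = 1/0.9128² = 1.200.
Ratio = 2.050/1.200 = cos²(24.1°)/cos²(45.7°) ≈ 1.71.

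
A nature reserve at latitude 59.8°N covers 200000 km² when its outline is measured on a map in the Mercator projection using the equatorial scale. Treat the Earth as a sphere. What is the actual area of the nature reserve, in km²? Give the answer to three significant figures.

Mercator is conformal, so the point scale is isotropic: h = k = sec φ = 1/cos φ.
Areal scale = k² = sec²φ = 1/cos²(59.8°) = 1/0.5030² = 3.952.
True area = apparent / (areal scale) = 200000 / 3.952 ≈ 50600 km².

50600 km²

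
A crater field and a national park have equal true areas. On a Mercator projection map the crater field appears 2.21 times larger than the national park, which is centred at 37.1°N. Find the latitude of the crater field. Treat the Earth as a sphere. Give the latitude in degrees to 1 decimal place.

57.6°

Mercator areal scale is sec²φ, so apparent-area ratio = sec²φ₁ / sec²φ₂ = cos²φ₂ / cos²φ₁.
cos²φ₂ / cos²φ₁ = 2.21  ⇒  cos φ₁ = cos 37.1° / √2.21 = 0.7976/1.487 = 0.5365.
φ₁ = arccos(0.5365) ≈ 57.6°.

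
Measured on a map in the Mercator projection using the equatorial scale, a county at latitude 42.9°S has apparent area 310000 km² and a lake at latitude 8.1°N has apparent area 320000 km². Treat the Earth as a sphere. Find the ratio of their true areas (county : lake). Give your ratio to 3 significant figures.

0.530

Since Mercator area scale is 1/cos²φ, the true area equals the apparent area multiplied by cos²φ.
True area of county: 310000 × cos²(42.9°) = 310000 × 0.5366 = 166400 km².
True area of lake: 320000 × cos²(8.1°) = 320000 × 0.9801 = 313600 km².
Ratio = 166400 / 313600 ≈ 0.530.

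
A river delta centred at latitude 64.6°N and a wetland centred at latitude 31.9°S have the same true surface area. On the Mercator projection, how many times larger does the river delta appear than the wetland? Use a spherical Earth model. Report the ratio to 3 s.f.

Mercator is conformal with k = sec φ, so areal scale = k² = sec²φ.
At 64.6°: sec²(64.6°) = 1/0.4289² = 5.435.
At 31.9°: sec²(31.9°) = 1/0.8490² = 1.387.
Ratio = 5.435/1.387 = cos²(31.9°)/cos²(64.6°) ≈ 3.92.

3.92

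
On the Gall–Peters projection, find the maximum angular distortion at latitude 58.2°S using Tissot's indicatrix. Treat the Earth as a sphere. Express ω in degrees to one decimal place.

33.2°

Gall–Peters is a cylindrical equal-area projection with standard parallels at ±45°. For cylindrical equal-area with standard parallel φ₀, h = cos φ / cos φ₀ and k = cos φ₀ / cos φ, so h·k = 1.
At 58.2°: h = 0.7452, k = 1.342; principal scales a = 1.342, b = 0.7452.
sin(ω/2) = (a − b)/(a + b) = 0.5966/2.087 = 0.2859, so ω = 2 arcsin(0.2859) ≈ 33.2°.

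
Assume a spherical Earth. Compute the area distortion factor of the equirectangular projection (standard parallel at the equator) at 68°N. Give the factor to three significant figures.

2.67

For the equirectangular projection with φ₀ = 0 (plate carrée), h = 1 along meridians and k = sec φ along parallels.
Areal scale = h·k = 1 × sec φ; at 68°, h = 1.000, k = 2.669, so h·k = 2.669.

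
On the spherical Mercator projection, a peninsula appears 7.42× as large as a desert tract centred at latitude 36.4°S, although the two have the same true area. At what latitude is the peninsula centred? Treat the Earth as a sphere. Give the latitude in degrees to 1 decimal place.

For equal true areas on Mercator, apparent areas scale as sec²φ, so the ratio is cos²φ₂ / cos²φ₁.
cos²φ₂ / cos²φ₁ = 7.42  ⇒  cos φ₁ = cos 36.4° / √7.42 = 0.8049/2.724 = 0.2955.
φ₁ = arccos(0.2955) ≈ 72.8°.

72.8°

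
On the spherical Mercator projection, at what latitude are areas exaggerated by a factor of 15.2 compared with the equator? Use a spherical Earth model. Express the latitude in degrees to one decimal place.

Mercator areal scale is sec²φ.
sec²φ = 15.2  ⇒  cos²φ = 0.06579  ⇒  cos φ = 0.2565.
φ = arccos(0.2565) ≈ 75.1°.

75.1°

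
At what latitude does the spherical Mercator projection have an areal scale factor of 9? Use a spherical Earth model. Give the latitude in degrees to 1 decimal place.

Mercator areal scale is sec²φ.
sec²φ = 9  ⇒  cos²φ = 0.1111  ⇒  cos φ = 0.3333.
φ = arccos(0.3333) ≈ 70.5°.

70.5°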